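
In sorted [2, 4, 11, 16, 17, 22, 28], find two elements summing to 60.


Two pointers: lo=0, hi=6
No pair sums to 60


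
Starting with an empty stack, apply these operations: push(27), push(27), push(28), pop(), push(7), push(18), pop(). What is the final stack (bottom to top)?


push(27) -> [27]
push(27) -> [27, 27]
push(28) -> [27, 27, 28]
pop() returns 28 -> [27, 27]
push(7) -> [27, 27, 7]
push(18) -> [27, 27, 7, 18]
pop() returns 18 -> [27, 27, 7]
Final stack (bottom to top): [27, 27, 7]


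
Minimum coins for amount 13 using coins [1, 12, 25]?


dp[0]=0; dp[i]=1+min(dp[i-c] for c in coins)
...dp[8]=8, dp[9]=9, dp[10]=10, dp[11]=11, dp[12]=1, dp[13]=2
Minimum coins for 13 = 2


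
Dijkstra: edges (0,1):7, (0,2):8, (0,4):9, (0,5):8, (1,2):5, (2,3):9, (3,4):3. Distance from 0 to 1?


Dijkstra from 0:
Distances: {0: 0, 1: 7, 2: 8, 3: 12, 4: 9, 5: 8}
Shortest distance to 1 = 7, path = [0, 1]


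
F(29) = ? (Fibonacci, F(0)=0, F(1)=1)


F(n)=F(n-1)+F(n-2)
...F(27)=196418, F(28)=317811, F(29)=514229


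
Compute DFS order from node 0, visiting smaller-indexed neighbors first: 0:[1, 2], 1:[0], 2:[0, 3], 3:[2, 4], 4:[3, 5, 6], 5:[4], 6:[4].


DFS stack-based: start with [0]
Visit order: [0, 1, 2, 3, 4, 5, 6]


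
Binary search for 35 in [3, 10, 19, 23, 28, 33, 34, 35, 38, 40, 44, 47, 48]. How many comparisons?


Search for 35:
[0,12] mid=6 arr[6]=34
[7,12] mid=9 arr[9]=40
[7,8] mid=7 arr[7]=35
Total: 3 comparisons


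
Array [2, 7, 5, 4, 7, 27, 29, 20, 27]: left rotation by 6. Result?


Left rotate by 6: [29, 20, 27, 2, 7, 5, 4, 7, 27]


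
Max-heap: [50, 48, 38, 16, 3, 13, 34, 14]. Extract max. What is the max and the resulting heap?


Max = 50
Replace root with last, heapify down
Resulting heap: [48, 16, 38, 14, 3, 13, 34]


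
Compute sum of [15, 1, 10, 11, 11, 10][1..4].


Prefix sums: [0, 15, 16, 26, 37, 48, 58]
Sum[1..4] = prefix[5] - prefix[1] = 48 - 15 = 33


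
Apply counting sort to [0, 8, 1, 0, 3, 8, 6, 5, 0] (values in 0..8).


Count array: [3, 1, 0, 1, 0, 1, 1, 0, 2]
Reconstruct: [0, 0, 0, 1, 3, 5, 6, 8, 8]


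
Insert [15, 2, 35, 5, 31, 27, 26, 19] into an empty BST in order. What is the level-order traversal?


Root = 15; build tree by BST insertion.
Level-Order traversal: [15, 2, 35, 5, 31, 27, 26, 19]


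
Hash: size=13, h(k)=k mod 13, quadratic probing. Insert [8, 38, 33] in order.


Insertions: 8->slot 8; 38->slot 12; 33->slot 7
Table: [None, None, None, None, None, None, None, 33, 8, None, None, None, 38]


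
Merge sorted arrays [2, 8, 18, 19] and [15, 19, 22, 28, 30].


Compare heads, take smaller each step.
Merged: [2, 8, 15, 18, 19, 19, 22, 28, 30]


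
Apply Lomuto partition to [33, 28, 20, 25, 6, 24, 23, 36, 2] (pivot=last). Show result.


Elements <= 2 go left of pivot.
Result: [2, 28, 20, 25, 6, 24, 23, 36, 33], pivot at index 0


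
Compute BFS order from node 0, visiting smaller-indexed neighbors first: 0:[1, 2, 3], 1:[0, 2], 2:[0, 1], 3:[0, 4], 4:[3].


BFS queue: start with [0]
Visit order: [0, 1, 2, 3, 4]


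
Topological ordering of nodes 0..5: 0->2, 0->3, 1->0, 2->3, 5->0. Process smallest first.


Kahn's algorithm, process smallest node first
Order: [1, 4, 5, 0, 2, 3]


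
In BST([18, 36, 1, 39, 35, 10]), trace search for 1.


BST root = 18
Search for 1: compare at each node
Path: [18, 1]


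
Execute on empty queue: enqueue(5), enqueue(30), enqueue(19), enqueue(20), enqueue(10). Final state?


enqueue(5) -> [5]
enqueue(30) -> [5, 30]
enqueue(19) -> [5, 30, 19]
enqueue(20) -> [5, 30, 19, 20]
enqueue(10) -> [5, 30, 19, 20, 10]
Final queue (front to back): [5, 30, 19, 20, 10]


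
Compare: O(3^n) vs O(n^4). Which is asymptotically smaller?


quartic grows slower than exponential (base 3)
O(n^4) is asymptotically smaller; O(3^n) grows faster


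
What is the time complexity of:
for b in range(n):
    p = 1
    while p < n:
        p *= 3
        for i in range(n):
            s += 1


Per nesting level: O(n) * O(log n) * O(n) = O(n^2 log n)
Complexity: O(n^2 log n)


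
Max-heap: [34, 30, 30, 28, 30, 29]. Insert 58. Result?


Append 58: [34, 30, 30, 28, 30, 29, 58]
Bubble up: swap idx 6(58) with idx 2(30); swap idx 2(58) with idx 0(34)
Result: [58, 30, 34, 28, 30, 29, 30]


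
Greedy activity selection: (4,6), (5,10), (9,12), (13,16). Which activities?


Greedy: pick earliest-ending, then skip overlaps.
Selected (3 activities): [(4, 6), (9, 12), (13, 16)]


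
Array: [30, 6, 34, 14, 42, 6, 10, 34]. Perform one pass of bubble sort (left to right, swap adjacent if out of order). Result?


After one pass: [6, 30, 14, 34, 6, 10, 34, 42]


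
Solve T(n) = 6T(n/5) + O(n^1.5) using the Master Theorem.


a=6, b=5, c=1.5. log_5(6)=1.113 < c=1.5. Case 3: O(n^c) = O(n^1.500)
Complexity: O(n^1.500)


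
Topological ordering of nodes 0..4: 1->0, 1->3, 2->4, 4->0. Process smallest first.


Kahn's algorithm, process smallest node first
Order: [1, 2, 3, 4, 0]


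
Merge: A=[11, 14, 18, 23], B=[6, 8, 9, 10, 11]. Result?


Compare heads, take smaller each step.
Merged: [6, 8, 9, 10, 11, 11, 14, 18, 23]


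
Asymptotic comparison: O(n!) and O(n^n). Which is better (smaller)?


factorial grows slower than n^n
O(n!) is asymptotically smaller; O(n^n) grows faster


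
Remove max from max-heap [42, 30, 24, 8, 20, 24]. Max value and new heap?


Max = 42
Replace root with last, heapify down
Resulting heap: [30, 24, 24, 8, 20]


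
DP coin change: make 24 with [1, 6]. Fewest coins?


dp[0]=0; dp[i]=1+min(dp[i-c] for c in coins)
...dp[19]=4, dp[20]=5, dp[21]=6, dp[22]=7, dp[23]=8, dp[24]=4
Minimum coins for 24 = 4


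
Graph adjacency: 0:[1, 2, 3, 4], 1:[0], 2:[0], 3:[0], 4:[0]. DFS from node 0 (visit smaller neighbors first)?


DFS stack-based: start with [0]
Visit order: [0, 1, 2, 3, 4]


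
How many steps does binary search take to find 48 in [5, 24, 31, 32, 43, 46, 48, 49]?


Search for 48:
[0,7] mid=3 arr[3]=32
[4,7] mid=5 arr[5]=46
[6,7] mid=6 arr[6]=48
Total: 3 comparisons


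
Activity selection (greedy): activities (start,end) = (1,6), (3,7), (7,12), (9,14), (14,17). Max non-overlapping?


Greedy: pick earliest-ending, then skip overlaps.
Selected (3 activities): [(1, 6), (7, 12), (14, 17)]


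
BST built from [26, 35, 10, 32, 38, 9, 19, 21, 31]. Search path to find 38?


BST root = 26
Search for 38: compare at each node
Path: [26, 35, 38]


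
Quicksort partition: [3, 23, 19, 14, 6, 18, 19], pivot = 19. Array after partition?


Elements <= 19 go left of pivot.
Result: [3, 19, 14, 6, 18, 19, 23], pivot at index 5


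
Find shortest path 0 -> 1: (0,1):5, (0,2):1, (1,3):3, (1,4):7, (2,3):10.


Dijkstra from 0:
Distances: {0: 0, 1: 5, 2: 1, 3: 8, 4: 12}
Shortest distance to 1 = 5, path = [0, 1]


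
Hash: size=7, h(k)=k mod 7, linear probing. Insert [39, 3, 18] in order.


Insertions: 39->slot 4; 3->slot 3; 18->slot 5
Table: [None, None, None, 3, 39, 18, None]


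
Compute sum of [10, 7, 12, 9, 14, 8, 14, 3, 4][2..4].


Prefix sums: [0, 10, 17, 29, 38, 52, 60, 74, 77, 81]
Sum[2..4] = prefix[5] - prefix[2] = 52 - 17 = 35


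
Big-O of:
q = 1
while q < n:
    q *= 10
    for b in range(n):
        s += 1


Per nesting level: O(log n) * O(n) = O(n log n)
Complexity: O(n log n)


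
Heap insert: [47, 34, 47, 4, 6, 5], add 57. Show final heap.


Append 57: [47, 34, 47, 4, 6, 5, 57]
Bubble up: swap idx 6(57) with idx 2(47); swap idx 2(57) with idx 0(47)
Result: [57, 34, 47, 4, 6, 5, 47]


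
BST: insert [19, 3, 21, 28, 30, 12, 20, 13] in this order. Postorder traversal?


Root = 19; build tree by BST insertion.
Postorder traversal: [13, 12, 3, 20, 30, 28, 21, 19]


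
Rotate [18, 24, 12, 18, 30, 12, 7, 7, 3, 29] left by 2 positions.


Left rotate by 2: [12, 18, 30, 12, 7, 7, 3, 29, 18, 24]


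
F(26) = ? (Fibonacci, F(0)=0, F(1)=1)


F(n)=F(n-1)+F(n-2)
...F(24)=46368, F(25)=75025, F(26)=121393


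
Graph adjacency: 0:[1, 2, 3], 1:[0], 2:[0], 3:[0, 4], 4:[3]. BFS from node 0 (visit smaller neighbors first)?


BFS queue: start with [0]
Visit order: [0, 1, 2, 3, 4]


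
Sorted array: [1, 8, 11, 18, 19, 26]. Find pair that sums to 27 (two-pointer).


Two pointers: lo=0, hi=5
Found pair: (1, 26) summing to 27


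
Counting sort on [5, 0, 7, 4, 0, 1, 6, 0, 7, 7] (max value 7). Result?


Count array: [3, 1, 0, 0, 1, 1, 1, 3]
Reconstruct: [0, 0, 0, 1, 4, 5, 6, 7, 7, 7]


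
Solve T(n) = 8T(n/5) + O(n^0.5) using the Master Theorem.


a=8, b=5, c=0.5. log_5(8)=1.292 > c=0.5. Case 1: O(n^log_b(a)) = O(n^1.292)
Complexity: O(n^1.292)


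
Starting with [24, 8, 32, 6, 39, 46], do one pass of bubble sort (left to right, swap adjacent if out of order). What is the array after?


After one pass: [8, 24, 6, 32, 39, 46]


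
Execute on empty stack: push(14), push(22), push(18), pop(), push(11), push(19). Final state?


push(14) -> [14]
push(22) -> [14, 22]
push(18) -> [14, 22, 18]
pop() returns 18 -> [14, 22]
push(11) -> [14, 22, 11]
push(19) -> [14, 22, 11, 19]
Final stack (bottom to top): [14, 22, 11, 19]


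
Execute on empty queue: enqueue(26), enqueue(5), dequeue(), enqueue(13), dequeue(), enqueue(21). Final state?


enqueue(26) -> [26]
enqueue(5) -> [26, 5]
dequeue() returns 26 -> [5]
enqueue(13) -> [5, 13]
dequeue() returns 5 -> [13]
enqueue(21) -> [13, 21]
Final queue (front to back): [13, 21]


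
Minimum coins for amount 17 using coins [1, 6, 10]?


dp[0]=0; dp[i]=1+min(dp[i-c] for c in coins)
...dp[12]=2, dp[13]=3, dp[14]=4, dp[15]=5, dp[16]=2, dp[17]=3
Minimum coins for 17 = 3


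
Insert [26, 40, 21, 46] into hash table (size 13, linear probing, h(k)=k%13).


Insertions: 26->slot 0; 40->slot 1; 21->slot 8; 46->slot 7
Table: [26, 40, None, None, None, None, None, 46, 21, None, None, None, None]


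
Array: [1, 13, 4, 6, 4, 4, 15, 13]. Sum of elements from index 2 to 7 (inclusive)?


Prefix sums: [0, 1, 14, 18, 24, 28, 32, 47, 60]
Sum[2..7] = prefix[8] - prefix[2] = 60 - 14 = 46


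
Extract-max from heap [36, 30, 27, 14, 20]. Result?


Max = 36
Replace root with last, heapify down
Resulting heap: [30, 20, 27, 14]


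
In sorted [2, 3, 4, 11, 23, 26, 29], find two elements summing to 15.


Two pointers: lo=0, hi=6
Found pair: (4, 11) summing to 15


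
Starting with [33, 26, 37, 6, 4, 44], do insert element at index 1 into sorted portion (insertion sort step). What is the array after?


After one pass: [26, 33, 37, 6, 4, 44]


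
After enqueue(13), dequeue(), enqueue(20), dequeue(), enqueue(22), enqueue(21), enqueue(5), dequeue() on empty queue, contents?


enqueue(13) -> [13]
dequeue() returns 13 -> []
enqueue(20) -> [20]
dequeue() returns 20 -> []
enqueue(22) -> [22]
enqueue(21) -> [22, 21]
enqueue(5) -> [22, 21, 5]
dequeue() returns 22 -> [21, 5]
Final queue (front to back): [21, 5]


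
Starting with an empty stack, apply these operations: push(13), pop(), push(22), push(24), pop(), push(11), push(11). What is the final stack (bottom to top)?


push(13) -> [13]
pop() returns 13 -> []
push(22) -> [22]
push(24) -> [22, 24]
pop() returns 24 -> [22]
push(11) -> [22, 11]
push(11) -> [22, 11, 11]
Final stack (bottom to top): [22, 11, 11]


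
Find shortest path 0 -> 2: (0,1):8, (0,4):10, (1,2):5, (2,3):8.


Dijkstra from 0:
Distances: {0: 0, 1: 8, 2: 13, 3: 21, 4: 10}
Shortest distance to 2 = 13, path = [0, 1, 2]


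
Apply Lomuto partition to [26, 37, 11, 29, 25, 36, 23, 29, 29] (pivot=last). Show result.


Elements <= 29 go left of pivot.
Result: [26, 11, 29, 25, 23, 29, 29, 36, 37], pivot at index 6


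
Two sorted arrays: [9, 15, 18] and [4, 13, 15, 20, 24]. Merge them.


Compare heads, take smaller each step.
Merged: [4, 9, 13, 15, 15, 18, 20, 24]


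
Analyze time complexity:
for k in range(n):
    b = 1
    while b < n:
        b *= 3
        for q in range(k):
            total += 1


Per nesting level: O(n) * O(log n) * O(n) [triangular over k] = O(n^2 log n)
Complexity: O(n^2 log n)


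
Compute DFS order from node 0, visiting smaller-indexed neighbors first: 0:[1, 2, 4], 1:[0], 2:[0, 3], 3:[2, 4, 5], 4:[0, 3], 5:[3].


DFS stack-based: start with [0]
Visit order: [0, 1, 2, 3, 4, 5]


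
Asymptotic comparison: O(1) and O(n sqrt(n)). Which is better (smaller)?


constant grows slower than n^1.5
O(1) is asymptotically smaller; O(n sqrt(n)) grows faster


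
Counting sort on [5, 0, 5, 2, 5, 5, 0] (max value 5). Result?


Count array: [2, 0, 1, 0, 0, 4]
Reconstruct: [0, 0, 2, 5, 5, 5, 5]


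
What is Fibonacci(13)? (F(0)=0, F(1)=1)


F(n)=F(n-1)+F(n-2)
...F(11)=89, F(12)=144, F(13)=233


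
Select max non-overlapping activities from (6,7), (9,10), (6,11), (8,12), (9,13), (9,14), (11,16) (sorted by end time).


Greedy: pick earliest-ending, then skip overlaps.
Selected (3 activities): [(6, 7), (9, 10), (11, 16)]


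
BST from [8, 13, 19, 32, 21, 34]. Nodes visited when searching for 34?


BST root = 8
Search for 34: compare at each node
Path: [8, 13, 19, 32, 34]


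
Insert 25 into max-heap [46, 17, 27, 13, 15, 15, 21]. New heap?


Append 25: [46, 17, 27, 13, 15, 15, 21, 25]
Bubble up: swap idx 7(25) with idx 3(13); swap idx 3(25) with idx 1(17)
Result: [46, 25, 27, 17, 15, 15, 21, 13]


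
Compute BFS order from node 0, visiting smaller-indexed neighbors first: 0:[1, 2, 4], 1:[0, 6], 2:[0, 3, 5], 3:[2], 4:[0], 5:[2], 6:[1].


BFS queue: start with [0]
Visit order: [0, 1, 2, 4, 6, 3, 5]


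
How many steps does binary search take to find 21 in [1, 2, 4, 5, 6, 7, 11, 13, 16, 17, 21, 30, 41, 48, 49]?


Search for 21:
[0,14] mid=7 arr[7]=13
[8,14] mid=11 arr[11]=30
[8,10] mid=9 arr[9]=17
[10,10] mid=10 arr[10]=21
Total: 4 comparisons


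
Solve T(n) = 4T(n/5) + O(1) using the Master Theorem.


a=4, b=5, c=0. log_5(4)=0.861 > c=0. Case 1: O(n^log_b(a)) = O(n^0.861)
Complexity: O(n^0.861)


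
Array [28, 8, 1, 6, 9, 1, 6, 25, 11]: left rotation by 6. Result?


Left rotate by 6: [6, 25, 11, 28, 8, 1, 6, 9, 1]


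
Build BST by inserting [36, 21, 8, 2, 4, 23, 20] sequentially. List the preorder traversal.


Root = 36; build tree by BST insertion.
Preorder traversal: [36, 21, 8, 2, 4, 20, 23]


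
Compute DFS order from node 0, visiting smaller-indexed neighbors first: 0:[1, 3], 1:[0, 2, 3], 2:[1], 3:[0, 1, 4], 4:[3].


DFS stack-based: start with [0]
Visit order: [0, 1, 2, 3, 4]


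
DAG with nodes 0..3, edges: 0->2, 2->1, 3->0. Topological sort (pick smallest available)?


Kahn's algorithm, process smallest node first
Order: [3, 0, 2, 1]


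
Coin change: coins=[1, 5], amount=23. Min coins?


dp[0]=0; dp[i]=1+min(dp[i-c] for c in coins)
...dp[18]=6, dp[19]=7, dp[20]=4, dp[21]=5, dp[22]=6, dp[23]=7
Minimum coins for 23 = 7


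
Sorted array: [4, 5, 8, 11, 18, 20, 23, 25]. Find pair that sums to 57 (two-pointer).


Two pointers: lo=0, hi=7
No pair sums to 57


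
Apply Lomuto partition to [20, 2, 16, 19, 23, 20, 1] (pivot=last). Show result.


Elements <= 1 go left of pivot.
Result: [1, 2, 16, 19, 23, 20, 20], pivot at index 0


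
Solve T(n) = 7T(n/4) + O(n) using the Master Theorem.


a=7, b=4, c=1. log_4(7)=1.404 > c=1. Case 1: O(n^log_b(a)) = O(n^1.404)
Complexity: O(n^1.404)


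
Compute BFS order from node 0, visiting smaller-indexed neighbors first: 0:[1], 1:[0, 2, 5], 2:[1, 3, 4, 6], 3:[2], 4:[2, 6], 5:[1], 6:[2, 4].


BFS queue: start with [0]
Visit order: [0, 1, 2, 5, 3, 4, 6]


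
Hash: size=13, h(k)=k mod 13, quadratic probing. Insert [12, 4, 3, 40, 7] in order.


Insertions: 12->slot 12; 4->slot 4; 3->slot 3; 40->slot 1; 7->slot 7
Table: [None, 40, None, 3, 4, None, None, 7, None, None, None, None, 12]


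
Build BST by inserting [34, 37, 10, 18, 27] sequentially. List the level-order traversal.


Root = 34; build tree by BST insertion.
Level-Order traversal: [34, 10, 37, 18, 27]


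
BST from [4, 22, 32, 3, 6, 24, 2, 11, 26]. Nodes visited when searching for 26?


BST root = 4
Search for 26: compare at each node
Path: [4, 22, 32, 24, 26]


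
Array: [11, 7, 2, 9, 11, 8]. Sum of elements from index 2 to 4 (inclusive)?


Prefix sums: [0, 11, 18, 20, 29, 40, 48]
Sum[2..4] = prefix[5] - prefix[2] = 40 - 18 = 22


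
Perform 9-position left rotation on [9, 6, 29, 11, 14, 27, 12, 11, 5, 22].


Left rotate by 9: [22, 9, 6, 29, 11, 14, 27, 12, 11, 5]


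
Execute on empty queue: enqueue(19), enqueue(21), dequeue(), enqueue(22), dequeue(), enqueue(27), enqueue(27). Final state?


enqueue(19) -> [19]
enqueue(21) -> [19, 21]
dequeue() returns 19 -> [21]
enqueue(22) -> [21, 22]
dequeue() returns 21 -> [22]
enqueue(27) -> [22, 27]
enqueue(27) -> [22, 27, 27]
Final queue (front to back): [22, 27, 27]


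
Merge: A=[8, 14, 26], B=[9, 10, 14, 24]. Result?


Compare heads, take smaller each step.
Merged: [8, 9, 10, 14, 14, 24, 26]


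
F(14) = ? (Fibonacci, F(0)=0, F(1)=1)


F(n)=F(n-1)+F(n-2)
...F(12)=144, F(13)=233, F(14)=377


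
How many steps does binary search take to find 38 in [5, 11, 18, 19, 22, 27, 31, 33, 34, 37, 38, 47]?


Search for 38:
[0,11] mid=5 arr[5]=27
[6,11] mid=8 arr[8]=34
[9,11] mid=10 arr[10]=38
Total: 3 comparisons


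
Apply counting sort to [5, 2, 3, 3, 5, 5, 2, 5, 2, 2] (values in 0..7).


Count array: [0, 0, 4, 2, 0, 4, 0, 0]
Reconstruct: [2, 2, 2, 2, 3, 3, 5, 5, 5, 5]


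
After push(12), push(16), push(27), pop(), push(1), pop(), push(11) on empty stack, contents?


push(12) -> [12]
push(16) -> [12, 16]
push(27) -> [12, 16, 27]
pop() returns 27 -> [12, 16]
push(1) -> [12, 16, 1]
pop() returns 1 -> [12, 16]
push(11) -> [12, 16, 11]
Final stack (bottom to top): [12, 16, 11]


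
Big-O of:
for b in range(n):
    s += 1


Per nesting level: O(n) = O(n)
Complexity: O(n)


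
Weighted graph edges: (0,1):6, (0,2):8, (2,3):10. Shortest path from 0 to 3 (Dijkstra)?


Dijkstra from 0:
Distances: {0: 0, 1: 6, 2: 8, 3: 18}
Shortest distance to 3 = 18, path = [0, 2, 3]


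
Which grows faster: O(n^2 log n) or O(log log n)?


double-logarithmic grows slower than n^2 log n
O(log log n) is asymptotically smaller; O(n^2 log n) grows faster


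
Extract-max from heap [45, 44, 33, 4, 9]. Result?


Max = 45
Replace root with last, heapify down
Resulting heap: [44, 9, 33, 4]


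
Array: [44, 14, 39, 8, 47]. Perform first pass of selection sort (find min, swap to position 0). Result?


After one pass: [8, 14, 39, 44, 47]


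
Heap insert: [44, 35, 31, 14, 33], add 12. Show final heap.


Append 12: [44, 35, 31, 14, 33, 12]
Bubble up: no swaps needed
Result: [44, 35, 31, 14, 33, 12]


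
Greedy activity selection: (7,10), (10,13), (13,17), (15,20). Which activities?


Greedy: pick earliest-ending, then skip overlaps.
Selected (3 activities): [(7, 10), (10, 13), (13, 17)]


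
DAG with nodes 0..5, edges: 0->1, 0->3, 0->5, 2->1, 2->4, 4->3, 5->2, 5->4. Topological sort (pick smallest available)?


Kahn's algorithm, process smallest node first
Order: [0, 5, 2, 1, 4, 3]


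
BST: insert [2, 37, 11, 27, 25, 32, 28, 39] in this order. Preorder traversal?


Root = 2; build tree by BST insertion.
Preorder traversal: [2, 37, 11, 27, 25, 32, 28, 39]


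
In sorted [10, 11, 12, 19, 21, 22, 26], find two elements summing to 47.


Two pointers: lo=0, hi=6
Found pair: (21, 26) summing to 47


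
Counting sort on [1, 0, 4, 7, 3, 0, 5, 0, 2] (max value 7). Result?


Count array: [3, 1, 1, 1, 1, 1, 0, 1]
Reconstruct: [0, 0, 0, 1, 2, 3, 4, 5, 7]


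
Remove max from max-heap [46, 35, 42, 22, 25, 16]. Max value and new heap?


Max = 46
Replace root with last, heapify down
Resulting heap: [42, 35, 16, 22, 25]


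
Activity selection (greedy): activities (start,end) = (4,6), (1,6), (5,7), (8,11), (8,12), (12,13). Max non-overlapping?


Greedy: pick earliest-ending, then skip overlaps.
Selected (3 activities): [(4, 6), (8, 11), (12, 13)]


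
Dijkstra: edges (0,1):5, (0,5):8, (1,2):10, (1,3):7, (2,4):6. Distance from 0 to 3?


Dijkstra from 0:
Distances: {0: 0, 1: 5, 2: 15, 3: 12, 4: 21, 5: 8}
Shortest distance to 3 = 12, path = [0, 1, 3]


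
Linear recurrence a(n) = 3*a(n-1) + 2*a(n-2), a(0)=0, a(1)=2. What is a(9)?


Build bottom-up:
...a(7)=3526, a(8)=12558, a(9)=3*12558+2*3526=44726


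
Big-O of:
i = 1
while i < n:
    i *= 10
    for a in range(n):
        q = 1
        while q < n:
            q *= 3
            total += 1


Per nesting level: O(log n) * O(n) * O(log n) = O(n (log n)^2)
Complexity: O(n (log n)^2)


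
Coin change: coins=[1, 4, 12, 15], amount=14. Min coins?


dp[0]=0; dp[i]=1+min(dp[i-c] for c in coins)
...dp[9]=3, dp[10]=4, dp[11]=5, dp[12]=1, dp[13]=2, dp[14]=3
Minimum coins for 14 = 3


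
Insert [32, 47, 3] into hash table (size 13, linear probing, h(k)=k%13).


Insertions: 32->slot 6; 47->slot 8; 3->slot 3
Table: [None, None, None, 3, None, None, 32, None, 47, None, None, None, None]


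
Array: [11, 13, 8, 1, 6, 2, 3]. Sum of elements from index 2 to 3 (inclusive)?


Prefix sums: [0, 11, 24, 32, 33, 39, 41, 44]
Sum[2..3] = prefix[4] - prefix[2] = 33 - 24 = 9


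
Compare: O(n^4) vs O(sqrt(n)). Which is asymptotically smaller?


sublinear grows slower than quartic
O(sqrt(n)) is asymptotically smaller; O(n^4) grows faster


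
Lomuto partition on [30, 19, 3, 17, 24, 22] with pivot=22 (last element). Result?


Elements <= 22 go left of pivot.
Result: [19, 3, 17, 22, 24, 30], pivot at index 3


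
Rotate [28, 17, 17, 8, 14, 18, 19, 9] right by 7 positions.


Right rotate by 7: [17, 17, 8, 14, 18, 19, 9, 28]


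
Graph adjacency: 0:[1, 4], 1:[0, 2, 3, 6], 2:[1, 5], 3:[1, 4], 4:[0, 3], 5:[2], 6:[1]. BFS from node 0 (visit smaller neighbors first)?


BFS queue: start with [0]
Visit order: [0, 1, 4, 2, 3, 6, 5]


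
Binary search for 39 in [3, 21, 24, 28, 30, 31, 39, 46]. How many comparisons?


Search for 39:
[0,7] mid=3 arr[3]=28
[4,7] mid=5 arr[5]=31
[6,7] mid=6 arr[6]=39
Total: 3 comparisons


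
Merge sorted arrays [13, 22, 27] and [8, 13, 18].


Compare heads, take smaller each step.
Merged: [8, 13, 13, 18, 22, 27]


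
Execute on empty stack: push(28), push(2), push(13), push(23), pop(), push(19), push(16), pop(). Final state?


push(28) -> [28]
push(2) -> [28, 2]
push(13) -> [28, 2, 13]
push(23) -> [28, 2, 13, 23]
pop() returns 23 -> [28, 2, 13]
push(19) -> [28, 2, 13, 19]
push(16) -> [28, 2, 13, 19, 16]
pop() returns 16 -> [28, 2, 13, 19]
Final stack (bottom to top): [28, 2, 13, 19]


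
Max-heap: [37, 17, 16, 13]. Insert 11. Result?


Append 11: [37, 17, 16, 13, 11]
Bubble up: no swaps needed
Result: [37, 17, 16, 13, 11]


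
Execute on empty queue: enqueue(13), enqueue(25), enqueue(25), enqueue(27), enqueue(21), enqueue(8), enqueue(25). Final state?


enqueue(13) -> [13]
enqueue(25) -> [13, 25]
enqueue(25) -> [13, 25, 25]
enqueue(27) -> [13, 25, 25, 27]
enqueue(21) -> [13, 25, 25, 27, 21]
enqueue(8) -> [13, 25, 25, 27, 21, 8]
enqueue(25) -> [13, 25, 25, 27, 21, 8, 25]
Final queue (front to back): [13, 25, 25, 27, 21, 8, 25]


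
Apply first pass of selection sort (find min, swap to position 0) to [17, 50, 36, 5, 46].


After one pass: [5, 50, 36, 17, 46]


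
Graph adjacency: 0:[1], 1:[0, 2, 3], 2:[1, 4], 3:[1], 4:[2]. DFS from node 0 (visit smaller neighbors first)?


DFS stack-based: start with [0]
Visit order: [0, 1, 2, 4, 3]


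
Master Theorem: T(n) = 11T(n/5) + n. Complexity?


a=11, b=5, c=1. log_5(11)=1.490 > c=1. Case 1: O(n^log_b(a)) = O(n^1.490)
Complexity: O(n^1.490)


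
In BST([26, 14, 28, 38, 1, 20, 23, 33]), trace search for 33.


BST root = 26
Search for 33: compare at each node
Path: [26, 28, 38, 33]


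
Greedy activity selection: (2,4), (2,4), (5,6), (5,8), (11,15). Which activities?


Greedy: pick earliest-ending, then skip overlaps.
Selected (3 activities): [(2, 4), (5, 6), (11, 15)]


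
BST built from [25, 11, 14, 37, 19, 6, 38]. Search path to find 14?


BST root = 25
Search for 14: compare at each node
Path: [25, 11, 14]


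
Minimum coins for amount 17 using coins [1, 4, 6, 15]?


dp[0]=0; dp[i]=1+min(dp[i-c] for c in coins)
...dp[12]=2, dp[13]=3, dp[14]=3, dp[15]=1, dp[16]=2, dp[17]=3
Minimum coins for 17 = 3


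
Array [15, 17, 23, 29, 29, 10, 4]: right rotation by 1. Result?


Right rotate by 1: [4, 15, 17, 23, 29, 29, 10]


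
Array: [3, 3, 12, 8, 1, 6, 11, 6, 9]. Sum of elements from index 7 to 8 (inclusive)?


Prefix sums: [0, 3, 6, 18, 26, 27, 33, 44, 50, 59]
Sum[7..8] = prefix[9] - prefix[7] = 59 - 44 = 15


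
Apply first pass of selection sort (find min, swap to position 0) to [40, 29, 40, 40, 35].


After one pass: [29, 40, 40, 40, 35]


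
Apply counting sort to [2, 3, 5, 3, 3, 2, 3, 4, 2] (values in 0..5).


Count array: [0, 0, 3, 4, 1, 1]
Reconstruct: [2, 2, 2, 3, 3, 3, 3, 4, 5]


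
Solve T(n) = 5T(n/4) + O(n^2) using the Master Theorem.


a=5, b=4, c=2. log_4(5)=1.161 < c=2. Case 3: O(n^c) = O(n^2)
Complexity: O(n^2)


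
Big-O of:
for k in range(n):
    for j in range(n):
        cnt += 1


Per nesting level: O(n) * O(n) = O(n^2)
Complexity: O(n^2)


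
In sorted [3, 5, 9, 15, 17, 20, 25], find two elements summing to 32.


Two pointers: lo=0, hi=6
Found pair: (15, 17) summing to 32


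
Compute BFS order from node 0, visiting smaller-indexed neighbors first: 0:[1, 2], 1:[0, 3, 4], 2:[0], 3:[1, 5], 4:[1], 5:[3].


BFS queue: start with [0]
Visit order: [0, 1, 2, 3, 4, 5]


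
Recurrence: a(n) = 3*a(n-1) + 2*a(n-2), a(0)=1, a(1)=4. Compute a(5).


Build bottom-up:
...a(3)=50, a(4)=178, a(5)=3*178+2*50=634


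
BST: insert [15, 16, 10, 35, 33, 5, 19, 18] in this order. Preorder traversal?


Root = 15; build tree by BST insertion.
Preorder traversal: [15, 10, 5, 16, 35, 33, 19, 18]


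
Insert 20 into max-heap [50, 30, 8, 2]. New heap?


Append 20: [50, 30, 8, 2, 20]
Bubble up: no swaps needed
Result: [50, 30, 8, 2, 20]


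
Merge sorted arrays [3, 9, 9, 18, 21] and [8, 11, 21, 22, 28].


Compare heads, take smaller each step.
Merged: [3, 8, 9, 9, 11, 18, 21, 21, 22, 28]


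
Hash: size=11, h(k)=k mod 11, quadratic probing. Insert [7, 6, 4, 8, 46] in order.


Insertions: 7->slot 7; 6->slot 6; 4->slot 4; 8->slot 8; 46->slot 2
Table: [None, None, 46, None, 4, None, 6, 7, 8, None, None]


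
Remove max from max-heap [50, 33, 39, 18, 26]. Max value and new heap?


Max = 50
Replace root with last, heapify down
Resulting heap: [39, 33, 26, 18]


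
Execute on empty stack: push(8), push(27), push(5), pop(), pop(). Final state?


push(8) -> [8]
push(27) -> [8, 27]
push(5) -> [8, 27, 5]
pop() returns 5 -> [8, 27]
pop() returns 27 -> [8]
Final stack (bottom to top): [8]


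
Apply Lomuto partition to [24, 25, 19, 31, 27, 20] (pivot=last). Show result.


Elements <= 20 go left of pivot.
Result: [19, 20, 24, 31, 27, 25], pivot at index 1


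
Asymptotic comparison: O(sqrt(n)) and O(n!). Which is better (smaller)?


sublinear grows slower than factorial
O(sqrt(n)) is asymptotically smaller; O(n!) grows faster


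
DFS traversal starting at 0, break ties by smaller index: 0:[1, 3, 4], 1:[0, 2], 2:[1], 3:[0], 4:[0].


DFS stack-based: start with [0]
Visit order: [0, 1, 2, 3, 4]


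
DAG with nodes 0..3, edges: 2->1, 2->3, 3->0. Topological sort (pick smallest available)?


Kahn's algorithm, process smallest node first
Order: [2, 1, 3, 0]


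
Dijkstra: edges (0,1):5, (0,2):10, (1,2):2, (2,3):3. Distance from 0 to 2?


Dijkstra from 0:
Distances: {0: 0, 1: 5, 2: 7, 3: 10}
Shortest distance to 2 = 7, path = [0, 1, 2]


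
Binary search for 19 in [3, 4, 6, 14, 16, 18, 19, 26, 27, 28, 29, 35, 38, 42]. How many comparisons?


Search for 19:
[0,13] mid=6 arr[6]=19
Total: 1 comparisons


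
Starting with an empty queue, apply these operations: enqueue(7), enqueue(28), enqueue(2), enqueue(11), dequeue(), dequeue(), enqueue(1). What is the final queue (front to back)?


enqueue(7) -> [7]
enqueue(28) -> [7, 28]
enqueue(2) -> [7, 28, 2]
enqueue(11) -> [7, 28, 2, 11]
dequeue() returns 7 -> [28, 2, 11]
dequeue() returns 28 -> [2, 11]
enqueue(1) -> [2, 11, 1]
Final queue (front to back): [2, 11, 1]


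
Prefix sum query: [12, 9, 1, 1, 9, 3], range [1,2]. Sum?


Prefix sums: [0, 12, 21, 22, 23, 32, 35]
Sum[1..2] = prefix[3] - prefix[1] = 22 - 12 = 10


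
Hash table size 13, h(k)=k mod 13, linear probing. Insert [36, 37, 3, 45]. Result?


Insertions: 36->slot 10; 37->slot 11; 3->slot 3; 45->slot 6
Table: [None, None, None, 3, None, None, 45, None, None, None, 36, 37, None]


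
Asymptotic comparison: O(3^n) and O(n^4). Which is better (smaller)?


quartic grows slower than exponential (base 3)
O(n^4) is asymptotically smaller; O(3^n) grows faster


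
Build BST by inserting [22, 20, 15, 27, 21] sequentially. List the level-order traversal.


Root = 22; build tree by BST insertion.
Level-Order traversal: [22, 20, 27, 15, 21]


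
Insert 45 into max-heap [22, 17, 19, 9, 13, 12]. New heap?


Append 45: [22, 17, 19, 9, 13, 12, 45]
Bubble up: swap idx 6(45) with idx 2(19); swap idx 2(45) with idx 0(22)
Result: [45, 17, 22, 9, 13, 12, 19]


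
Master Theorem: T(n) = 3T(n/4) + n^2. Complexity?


a=3, b=4, c=2. log_4(3)=0.792 < c=2. Case 3: O(n^c) = O(n^2)
Complexity: O(n^2)


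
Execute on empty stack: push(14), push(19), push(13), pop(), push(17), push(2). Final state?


push(14) -> [14]
push(19) -> [14, 19]
push(13) -> [14, 19, 13]
pop() returns 13 -> [14, 19]
push(17) -> [14, 19, 17]
push(2) -> [14, 19, 17, 2]
Final stack (bottom to top): [14, 19, 17, 2]


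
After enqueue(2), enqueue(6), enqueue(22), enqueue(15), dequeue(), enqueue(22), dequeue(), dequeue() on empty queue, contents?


enqueue(2) -> [2]
enqueue(6) -> [2, 6]
enqueue(22) -> [2, 6, 22]
enqueue(15) -> [2, 6, 22, 15]
dequeue() returns 2 -> [6, 22, 15]
enqueue(22) -> [6, 22, 15, 22]
dequeue() returns 6 -> [22, 15, 22]
dequeue() returns 22 -> [15, 22]
Final queue (front to back): [15, 22]


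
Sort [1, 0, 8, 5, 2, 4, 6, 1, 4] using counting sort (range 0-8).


Count array: [1, 2, 1, 0, 2, 1, 1, 0, 1]
Reconstruct: [0, 1, 1, 2, 4, 4, 5, 6, 8]


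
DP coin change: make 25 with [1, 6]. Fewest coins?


dp[0]=0; dp[i]=1+min(dp[i-c] for c in coins)
...dp[20]=5, dp[21]=6, dp[22]=7, dp[23]=8, dp[24]=4, dp[25]=5
Minimum coins for 25 = 5


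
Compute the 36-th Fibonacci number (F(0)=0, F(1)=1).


F(n)=F(n-1)+F(n-2)
...F(34)=5702887, F(35)=9227465, F(36)=14930352


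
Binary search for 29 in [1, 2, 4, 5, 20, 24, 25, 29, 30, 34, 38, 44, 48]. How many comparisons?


Search for 29:
[0,12] mid=6 arr[6]=25
[7,12] mid=9 arr[9]=34
[7,8] mid=7 arr[7]=29
Total: 3 comparisons


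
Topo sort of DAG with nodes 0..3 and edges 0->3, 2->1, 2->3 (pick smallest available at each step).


Kahn's algorithm, process smallest node first
Order: [0, 2, 1, 3]


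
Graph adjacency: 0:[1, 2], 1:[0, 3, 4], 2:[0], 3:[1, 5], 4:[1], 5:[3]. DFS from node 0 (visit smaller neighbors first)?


DFS stack-based: start with [0]
Visit order: [0, 1, 3, 5, 4, 2]


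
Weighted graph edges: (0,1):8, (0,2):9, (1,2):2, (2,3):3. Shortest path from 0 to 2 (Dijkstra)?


Dijkstra from 0:
Distances: {0: 0, 1: 8, 2: 9, 3: 12}
Shortest distance to 2 = 9, path = [0, 2]


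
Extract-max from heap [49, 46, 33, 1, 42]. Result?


Max = 49
Replace root with last, heapify down
Resulting heap: [46, 42, 33, 1]


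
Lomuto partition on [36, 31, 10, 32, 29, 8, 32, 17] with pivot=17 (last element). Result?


Elements <= 17 go left of pivot.
Result: [10, 8, 17, 32, 29, 31, 32, 36], pivot at index 2


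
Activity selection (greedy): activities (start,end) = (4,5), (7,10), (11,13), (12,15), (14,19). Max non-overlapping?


Greedy: pick earliest-ending, then skip overlaps.
Selected (4 activities): [(4, 5), (7, 10), (11, 13), (14, 19)]


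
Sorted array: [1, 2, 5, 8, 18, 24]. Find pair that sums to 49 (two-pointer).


Two pointers: lo=0, hi=5
No pair sums to 49


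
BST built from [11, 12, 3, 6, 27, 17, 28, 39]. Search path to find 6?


BST root = 11
Search for 6: compare at each node
Path: [11, 3, 6]


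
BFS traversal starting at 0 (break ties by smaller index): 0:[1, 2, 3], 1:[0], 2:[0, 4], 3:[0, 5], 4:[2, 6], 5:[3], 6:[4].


BFS queue: start with [0]
Visit order: [0, 1, 2, 3, 4, 5, 6]


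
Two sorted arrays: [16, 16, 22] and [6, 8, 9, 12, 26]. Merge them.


Compare heads, take smaller each step.
Merged: [6, 8, 9, 12, 16, 16, 22, 26]


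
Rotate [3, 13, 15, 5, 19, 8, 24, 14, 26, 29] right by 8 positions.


Right rotate by 8: [15, 5, 19, 8, 24, 14, 26, 29, 3, 13]


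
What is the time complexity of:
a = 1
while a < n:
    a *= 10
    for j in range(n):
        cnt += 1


Per nesting level: O(log n) * O(n) = O(n log n)
Complexity: O(n log n)


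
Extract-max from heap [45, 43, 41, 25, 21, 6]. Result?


Max = 45
Replace root with last, heapify down
Resulting heap: [43, 25, 41, 6, 21]


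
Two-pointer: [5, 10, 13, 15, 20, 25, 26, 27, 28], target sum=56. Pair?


Two pointers: lo=0, hi=8
No pair sums to 56


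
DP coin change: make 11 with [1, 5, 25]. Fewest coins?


dp[0]=0; dp[i]=1+min(dp[i-c] for c in coins)
...dp[6]=2, dp[7]=3, dp[8]=4, dp[9]=5, dp[10]=2, dp[11]=3
Minimum coins for 11 = 3


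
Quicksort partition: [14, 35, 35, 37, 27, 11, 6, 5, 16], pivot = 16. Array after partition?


Elements <= 16 go left of pivot.
Result: [14, 11, 6, 5, 16, 35, 35, 37, 27], pivot at index 4


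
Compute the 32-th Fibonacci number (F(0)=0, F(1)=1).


F(n)=F(n-1)+F(n-2)
...F(30)=832040, F(31)=1346269, F(32)=2178309


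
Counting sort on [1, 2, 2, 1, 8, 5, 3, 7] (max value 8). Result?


Count array: [0, 2, 2, 1, 0, 1, 0, 1, 1]
Reconstruct: [1, 1, 2, 2, 3, 5, 7, 8]


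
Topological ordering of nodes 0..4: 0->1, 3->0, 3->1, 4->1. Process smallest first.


Kahn's algorithm, process smallest node first
Order: [2, 3, 0, 4, 1]


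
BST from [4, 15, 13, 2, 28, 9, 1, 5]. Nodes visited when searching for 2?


BST root = 4
Search for 2: compare at each node
Path: [4, 2]


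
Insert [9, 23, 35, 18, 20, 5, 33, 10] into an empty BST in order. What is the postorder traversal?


Root = 9; build tree by BST insertion.
Postorder traversal: [5, 10, 20, 18, 33, 35, 23, 9]


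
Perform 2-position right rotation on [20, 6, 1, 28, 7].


Right rotate by 2: [28, 7, 20, 6, 1]


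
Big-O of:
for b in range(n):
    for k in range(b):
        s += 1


Per nesting level: O(n) * O(n) [triangular over b] = O(n^2)
Complexity: O(n^2)


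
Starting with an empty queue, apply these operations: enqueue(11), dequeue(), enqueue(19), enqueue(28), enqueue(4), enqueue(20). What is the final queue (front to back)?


enqueue(11) -> [11]
dequeue() returns 11 -> []
enqueue(19) -> [19]
enqueue(28) -> [19, 28]
enqueue(4) -> [19, 28, 4]
enqueue(20) -> [19, 28, 4, 20]
Final queue (front to back): [19, 28, 4, 20]


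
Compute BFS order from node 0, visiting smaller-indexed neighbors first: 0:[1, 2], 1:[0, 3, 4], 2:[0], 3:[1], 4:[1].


BFS queue: start with [0]
Visit order: [0, 1, 2, 3, 4]


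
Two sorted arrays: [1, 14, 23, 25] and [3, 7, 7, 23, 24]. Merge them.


Compare heads, take smaller each step.
Merged: [1, 3, 7, 7, 14, 23, 23, 24, 25]


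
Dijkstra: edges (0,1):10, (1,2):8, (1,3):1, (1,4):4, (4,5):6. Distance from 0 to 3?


Dijkstra from 0:
Distances: {0: 0, 1: 10, 2: 18, 3: 11, 4: 14, 5: 20}
Shortest distance to 3 = 11, path = [0, 1, 3]


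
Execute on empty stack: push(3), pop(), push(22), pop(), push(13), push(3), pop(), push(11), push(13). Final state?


push(3) -> [3]
pop() returns 3 -> []
push(22) -> [22]
pop() returns 22 -> []
push(13) -> [13]
push(3) -> [13, 3]
pop() returns 3 -> [13]
push(11) -> [13, 11]
push(13) -> [13, 11, 13]
Final stack (bottom to top): [13, 11, 13]


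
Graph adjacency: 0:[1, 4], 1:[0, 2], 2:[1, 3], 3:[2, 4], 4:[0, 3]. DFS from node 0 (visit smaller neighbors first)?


DFS stack-based: start with [0]
Visit order: [0, 1, 2, 3, 4]


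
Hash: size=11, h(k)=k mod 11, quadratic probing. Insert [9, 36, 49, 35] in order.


Insertions: 9->slot 9; 36->slot 3; 49->slot 5; 35->slot 2
Table: [None, None, 35, 36, None, 49, None, None, None, 9, None]


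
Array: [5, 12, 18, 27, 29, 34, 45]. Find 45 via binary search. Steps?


Search for 45:
[0,6] mid=3 arr[3]=27
[4,6] mid=5 arr[5]=34
[6,6] mid=6 arr[6]=45
Total: 3 comparisons


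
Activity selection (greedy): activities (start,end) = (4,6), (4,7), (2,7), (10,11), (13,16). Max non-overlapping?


Greedy: pick earliest-ending, then skip overlaps.
Selected (3 activities): [(4, 6), (10, 11), (13, 16)]


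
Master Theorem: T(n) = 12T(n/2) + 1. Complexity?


a=12, b=2, c=0. log_2(12)=3.585 > c=0. Case 1: O(n^log_b(a)) = O(n^3.585)
Complexity: O(n^3.585)


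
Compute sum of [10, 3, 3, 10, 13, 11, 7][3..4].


Prefix sums: [0, 10, 13, 16, 26, 39, 50, 57]
Sum[3..4] = prefix[5] - prefix[3] = 39 - 16 = 23


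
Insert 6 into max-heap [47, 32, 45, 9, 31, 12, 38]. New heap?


Append 6: [47, 32, 45, 9, 31, 12, 38, 6]
Bubble up: no swaps needed
Result: [47, 32, 45, 9, 31, 12, 38, 6]


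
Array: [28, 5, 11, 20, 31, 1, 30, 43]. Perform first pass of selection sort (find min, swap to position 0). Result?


After one pass: [1, 5, 11, 20, 31, 28, 30, 43]


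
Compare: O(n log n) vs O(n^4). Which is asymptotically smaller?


linearithmic grows slower than quartic
O(n log n) is asymptotically smaller; O(n^4) grows faster


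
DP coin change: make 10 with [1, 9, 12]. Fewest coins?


dp[0]=0; dp[i]=1+min(dp[i-c] for c in coins)
...dp[5]=5, dp[6]=6, dp[7]=7, dp[8]=8, dp[9]=1, dp[10]=2
Minimum coins for 10 = 2


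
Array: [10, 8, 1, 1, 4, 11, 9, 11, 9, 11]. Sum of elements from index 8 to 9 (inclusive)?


Prefix sums: [0, 10, 18, 19, 20, 24, 35, 44, 55, 64, 75]
Sum[8..9] = prefix[10] - prefix[8] = 75 - 55 = 20


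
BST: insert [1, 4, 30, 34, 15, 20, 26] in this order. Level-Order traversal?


Root = 1; build tree by BST insertion.
Level-Order traversal: [1, 4, 30, 15, 34, 20, 26]


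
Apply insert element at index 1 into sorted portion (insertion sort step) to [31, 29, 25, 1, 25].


After one pass: [29, 31, 25, 1, 25]


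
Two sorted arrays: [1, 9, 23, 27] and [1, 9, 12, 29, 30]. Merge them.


Compare heads, take smaller each step.
Merged: [1, 1, 9, 9, 12, 23, 27, 29, 30]


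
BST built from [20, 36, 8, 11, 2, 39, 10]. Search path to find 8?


BST root = 20
Search for 8: compare at each node
Path: [20, 8]


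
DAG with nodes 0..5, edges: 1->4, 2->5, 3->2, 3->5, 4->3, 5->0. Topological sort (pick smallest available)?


Kahn's algorithm, process smallest node first
Order: [1, 4, 3, 2, 5, 0]


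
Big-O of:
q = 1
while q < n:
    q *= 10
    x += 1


Per nesting level: O(log n) = O(log n)
Complexity: O(log n)


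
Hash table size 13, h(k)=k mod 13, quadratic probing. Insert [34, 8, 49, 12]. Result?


Insertions: 34->slot 8; 8->slot 9; 49->slot 10; 12->slot 12
Table: [None, None, None, None, None, None, None, None, 34, 8, 49, None, 12]


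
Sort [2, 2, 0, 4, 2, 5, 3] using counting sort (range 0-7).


Count array: [1, 0, 3, 1, 1, 1, 0, 0]
Reconstruct: [0, 2, 2, 2, 3, 4, 5]


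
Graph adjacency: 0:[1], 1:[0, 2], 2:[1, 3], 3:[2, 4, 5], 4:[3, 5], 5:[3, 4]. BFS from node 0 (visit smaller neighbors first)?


BFS queue: start with [0]
Visit order: [0, 1, 2, 3, 4, 5]
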